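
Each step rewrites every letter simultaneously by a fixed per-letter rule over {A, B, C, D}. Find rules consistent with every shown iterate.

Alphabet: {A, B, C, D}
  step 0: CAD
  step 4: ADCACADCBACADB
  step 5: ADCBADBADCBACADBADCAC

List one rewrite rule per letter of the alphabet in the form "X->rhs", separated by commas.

A->AD, B->AC, C->B, D->C

  step 4 ⇒ step 5: ADCACADCBACADB ⇒ AD·C·B·AD·B·AD·C·B·AC·AD·B·AD·C·AC
    A ↦ AD
    B ↦ AC
    C ↦ B
    D ↦ C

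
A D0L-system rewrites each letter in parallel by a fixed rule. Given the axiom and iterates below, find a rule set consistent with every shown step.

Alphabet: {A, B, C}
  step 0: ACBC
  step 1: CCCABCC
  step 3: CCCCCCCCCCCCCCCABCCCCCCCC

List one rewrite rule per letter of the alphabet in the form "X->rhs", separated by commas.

  step 0 ⇒ step 1: ACBC ⇒ C·CC·AB·CC
    A ↦ C
    B ↦ AB
    C ↦ CC

A->C, B->AB, C->CC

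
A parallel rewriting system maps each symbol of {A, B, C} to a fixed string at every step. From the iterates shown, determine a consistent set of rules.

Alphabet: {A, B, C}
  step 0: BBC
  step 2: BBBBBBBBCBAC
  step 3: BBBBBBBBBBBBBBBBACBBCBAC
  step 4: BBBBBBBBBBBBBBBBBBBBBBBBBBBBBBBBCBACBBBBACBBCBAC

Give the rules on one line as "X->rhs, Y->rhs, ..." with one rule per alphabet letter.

  step 3 ⇒ step 4: BBBBBBBBBBBBBBBBACBBCBAC ⇒ BB·BB·BB·BB·BB·BB·BB·BB·BB·BB·BB·BB·BB·BB·BB·BB·CB·AC·BB·BB·AC·BB·CB·AC
    A ↦ CB
    B ↦ BB
    C ↦ AC

A->CB, B->BB, C->AC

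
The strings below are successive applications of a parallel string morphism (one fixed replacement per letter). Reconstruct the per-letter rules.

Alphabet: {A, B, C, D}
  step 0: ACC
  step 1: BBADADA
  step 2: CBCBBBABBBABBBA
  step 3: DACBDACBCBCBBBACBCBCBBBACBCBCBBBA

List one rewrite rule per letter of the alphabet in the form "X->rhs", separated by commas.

  step 2 ⇒ step 3: CBCBBBABBBABBBA ⇒ DA·CB·DA·CB·CB·CB·BBA·CB·CB·CB·BBA·CB·CB·CB·BBA
    A ↦ BBA
    B ↦ CB
    C ↦ DA
  step 1 ⇒ step 2: BBADADA ⇒ CB·CB·BBA·B·BBA·B·BBA
    D ↦ B

A->BBA, B->CB, C->DA, D->B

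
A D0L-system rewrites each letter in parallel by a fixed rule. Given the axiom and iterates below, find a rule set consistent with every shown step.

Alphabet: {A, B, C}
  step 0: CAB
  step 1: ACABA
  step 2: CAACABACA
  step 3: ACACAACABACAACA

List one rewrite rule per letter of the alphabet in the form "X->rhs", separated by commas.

  step 2 ⇒ step 3: CAACABACA ⇒ A·CA·CA·A·CA·BA·CA·A·CA
    A ↦ CA
    B ↦ BA
    C ↦ A

A->CA, B->BA, C->A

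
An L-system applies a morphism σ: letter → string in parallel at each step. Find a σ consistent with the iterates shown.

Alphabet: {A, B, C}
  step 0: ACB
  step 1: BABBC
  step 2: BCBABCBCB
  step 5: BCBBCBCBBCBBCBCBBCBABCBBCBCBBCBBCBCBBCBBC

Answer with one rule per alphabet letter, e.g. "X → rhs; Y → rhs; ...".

  step 1 ⇒ step 2: BABBC ⇒ BC·BA·BC·BC·B
    A ↦ BA
    B ↦ BC
    C ↦ B

A->BA, B->BC, C->B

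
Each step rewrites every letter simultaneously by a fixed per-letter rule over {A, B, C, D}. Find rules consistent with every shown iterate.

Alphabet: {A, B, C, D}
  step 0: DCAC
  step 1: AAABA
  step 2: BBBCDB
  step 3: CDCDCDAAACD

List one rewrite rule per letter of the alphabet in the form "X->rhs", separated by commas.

  step 2 ⇒ step 3: BBBCDB ⇒ CD·CD·CD·A·AA·CD
    B ↦ CD
    C ↦ A
    D ↦ AA
  step 0 ⇒ step 1: DCAC ⇒ AA·A·B·A
    A ↦ B

A->B, B->CD, C->A, D->AA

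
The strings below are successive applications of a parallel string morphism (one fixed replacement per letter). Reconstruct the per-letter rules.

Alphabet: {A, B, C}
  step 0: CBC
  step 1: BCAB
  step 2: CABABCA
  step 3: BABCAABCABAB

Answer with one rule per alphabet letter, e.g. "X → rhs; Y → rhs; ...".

  step 2 ⇒ step 3: CABABCA ⇒ B·AB·CA·AB·CA·B·AB
    A ↦ AB
    B ↦ CA
    C ↦ B

A->AB, B->CA, C->B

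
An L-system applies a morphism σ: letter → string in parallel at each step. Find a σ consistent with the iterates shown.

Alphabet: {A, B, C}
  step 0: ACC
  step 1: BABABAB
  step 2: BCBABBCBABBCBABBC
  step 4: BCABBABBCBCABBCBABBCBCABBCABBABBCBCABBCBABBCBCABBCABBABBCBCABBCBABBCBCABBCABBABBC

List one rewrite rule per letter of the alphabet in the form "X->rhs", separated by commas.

  step 1 ⇒ step 2: BABABAB ⇒ BC·BAB·BC·BAB·BC·BAB·BC
    A ↦ BAB
    B ↦ BC
  step 0 ⇒ step 1: ACC ⇒ BAB·AB·AB
    C ↦ AB

A->BAB, B->BC, C->AB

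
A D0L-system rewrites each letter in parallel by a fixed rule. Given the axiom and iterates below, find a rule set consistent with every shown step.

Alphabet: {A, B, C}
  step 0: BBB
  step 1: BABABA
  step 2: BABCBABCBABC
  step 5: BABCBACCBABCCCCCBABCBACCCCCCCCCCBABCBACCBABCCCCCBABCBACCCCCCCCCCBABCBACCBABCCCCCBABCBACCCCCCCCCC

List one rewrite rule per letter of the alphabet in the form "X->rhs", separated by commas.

  step 1 ⇒ step 2: BABABA ⇒ BA·BC·BA·BC·BA·BC
    A ↦ BC
    B ↦ BA
    C ↦ CC  (constrained at step 2)

A->BC, B->BA, C->CC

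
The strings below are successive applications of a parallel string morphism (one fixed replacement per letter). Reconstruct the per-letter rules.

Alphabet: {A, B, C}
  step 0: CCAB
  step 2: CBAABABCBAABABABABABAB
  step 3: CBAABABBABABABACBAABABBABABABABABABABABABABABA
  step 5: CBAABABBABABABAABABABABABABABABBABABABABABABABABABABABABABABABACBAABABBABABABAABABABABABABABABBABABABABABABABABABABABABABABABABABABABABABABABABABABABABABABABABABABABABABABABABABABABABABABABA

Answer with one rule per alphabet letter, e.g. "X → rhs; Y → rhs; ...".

A->B, B->ABA, C->CBA

  step 2 ⇒ step 3: CBAABABCBAABABABABABAB ⇒ CBA·ABA·B·B·ABA·B·ABA·CBA·ABA·B·B·ABA·B·ABA·B·ABA·B·ABA·B·ABA·B·ABA
    A ↦ B
    B ↦ ABA
    C ↦ CBA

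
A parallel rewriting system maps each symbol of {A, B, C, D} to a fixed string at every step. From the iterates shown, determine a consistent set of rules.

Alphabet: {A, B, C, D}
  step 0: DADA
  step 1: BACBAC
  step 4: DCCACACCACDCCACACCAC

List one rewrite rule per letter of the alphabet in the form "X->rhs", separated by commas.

  step 0 ⇒ step 1: DADA ⇒ BA·C·BA·C
    A ↦ C
    D ↦ BA
    B ↦ D  (constrained at step 1)
    C ↦ AC  (constrained at step 1)

A->C, B->D, C->AC, D->BA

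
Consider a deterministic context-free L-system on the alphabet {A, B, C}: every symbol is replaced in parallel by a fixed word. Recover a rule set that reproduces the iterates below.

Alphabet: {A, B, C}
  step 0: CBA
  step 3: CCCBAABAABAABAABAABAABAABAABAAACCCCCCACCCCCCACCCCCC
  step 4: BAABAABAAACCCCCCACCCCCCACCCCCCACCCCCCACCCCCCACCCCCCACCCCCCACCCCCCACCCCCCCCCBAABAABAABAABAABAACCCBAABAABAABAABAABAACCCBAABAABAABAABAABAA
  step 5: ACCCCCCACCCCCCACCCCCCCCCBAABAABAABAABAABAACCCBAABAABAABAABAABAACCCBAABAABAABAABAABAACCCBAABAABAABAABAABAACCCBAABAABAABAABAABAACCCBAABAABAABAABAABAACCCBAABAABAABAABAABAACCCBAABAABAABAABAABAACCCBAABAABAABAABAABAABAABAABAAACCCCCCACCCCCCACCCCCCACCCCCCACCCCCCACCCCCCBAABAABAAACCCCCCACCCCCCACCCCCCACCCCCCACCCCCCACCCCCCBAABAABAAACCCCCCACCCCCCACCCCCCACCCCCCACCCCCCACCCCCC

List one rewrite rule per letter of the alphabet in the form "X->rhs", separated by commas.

  step 4 ⇒ step 5: BAABAABAAACCCCCCACCCCCCACCCCCCACCCCCCACCCCCCACCCCCCACCCCCCACCCCCCACCCCCCCCCBAABAABAABAABAABAACCCBAABAABAABAABAABAACCCBAABAABAABAABAABAA ⇒ A·CCC·CCC·A·CCC·CCC·A·CCC·CCC·CCC·BAA·BAA·BAA·BAA·BAA·BAA·CCC·BAA·BAA·BAA·BAA·BAA·BAA·CCC·BAA·BAA·BAA·BAA·BAA·BAA·CCC·BAA·BAA·BAA·BAA·BAA·BAA·CCC·BAA·BAA·BAA·BAA·BAA·BAA·CCC·BAA·BAA·BAA·BAA·BAA·BAA·CCC·BAA·BAA·BAA·BAA·BAA·BAA·CCC·BAA·BAA·BAA·BAA·BAA·BAA·CCC·BAA·BAA·BAA·BAA·BAA·BAA·BAA·BAA·BAA·A·CCC·CCC·A·CCC·CCC·A·CCC·CCC·A·CCC·CCC·A·CCC·CCC·A·CCC·CCC·BAA·BAA·BAA·A·CCC·CCC·A·CCC·CCC·A·CCC·CCC·A·CCC·CCC·A·CCC·CCC·A·CCC·CCC·BAA·BAA·BAA·A·CCC·CCC·A·CCC·CCC·A·CCC·CCC·A·CCC·CCC·A·CCC·CCC·A·CCC·CCC
    A ↦ CCC
    B ↦ A
    C ↦ BAA

A->CCC, B->A, C->BAA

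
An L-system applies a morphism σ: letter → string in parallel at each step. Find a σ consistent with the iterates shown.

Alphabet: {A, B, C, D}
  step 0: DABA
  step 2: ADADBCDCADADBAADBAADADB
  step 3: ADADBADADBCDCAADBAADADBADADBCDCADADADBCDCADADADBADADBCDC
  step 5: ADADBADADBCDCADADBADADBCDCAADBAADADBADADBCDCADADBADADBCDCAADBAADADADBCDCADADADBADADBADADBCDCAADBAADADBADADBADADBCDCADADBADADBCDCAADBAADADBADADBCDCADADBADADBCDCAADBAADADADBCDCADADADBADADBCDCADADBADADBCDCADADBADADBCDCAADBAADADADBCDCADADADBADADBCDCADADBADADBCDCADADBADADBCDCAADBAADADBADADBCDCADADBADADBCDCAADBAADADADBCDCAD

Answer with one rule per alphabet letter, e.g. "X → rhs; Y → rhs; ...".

  step 2 ⇒ step 3: ADADBCDCADADBAADBAADADB ⇒ AD·ADB·AD·ADB·CDC·A·ADB·A·AD·ADB·AD·ADB·CDC·AD·AD·ADB·CDC·AD·AD·ADB·AD·ADB·CDC
    A ↦ AD
    B ↦ CDC
    C ↦ A
    D ↦ ADB

A->AD, B->CDC, C->A, D->ADB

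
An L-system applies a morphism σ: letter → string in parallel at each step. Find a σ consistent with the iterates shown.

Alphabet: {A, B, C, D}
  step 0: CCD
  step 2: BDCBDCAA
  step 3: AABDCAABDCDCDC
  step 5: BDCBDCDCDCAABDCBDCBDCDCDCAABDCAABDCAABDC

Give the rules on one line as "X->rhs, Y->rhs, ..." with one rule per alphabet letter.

A->DC, B->AA, C->DC, D->B

  step 2 ⇒ step 3: BDCBDCAA ⇒ AA·B·DC·AA·B·DC·DC·DC
    A ↦ DC
    B ↦ AA
    C ↦ DC
    D ↦ B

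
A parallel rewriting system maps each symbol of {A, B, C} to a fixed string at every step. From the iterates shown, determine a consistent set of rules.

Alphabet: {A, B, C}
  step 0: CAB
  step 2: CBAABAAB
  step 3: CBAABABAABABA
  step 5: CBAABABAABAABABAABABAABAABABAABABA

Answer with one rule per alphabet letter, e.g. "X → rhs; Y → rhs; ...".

  step 2 ⇒ step 3: CBAABAAB ⇒ CB·A·AB·AB·A·AB·AB·A
    A ↦ AB
    B ↦ A
    C ↦ CB

A->AB, B->A, C->CB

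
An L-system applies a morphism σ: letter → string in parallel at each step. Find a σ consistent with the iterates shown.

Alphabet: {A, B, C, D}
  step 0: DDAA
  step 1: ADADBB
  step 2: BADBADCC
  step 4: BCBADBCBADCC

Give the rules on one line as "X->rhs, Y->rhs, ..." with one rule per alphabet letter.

A->B, B->C, C->B, D->AD

  step 1 ⇒ step 2: ADADBB ⇒ B·AD·B·AD·C·C
    A ↦ B
    B ↦ C
    D ↦ AD
    C ↦ B  (constrained at step 2)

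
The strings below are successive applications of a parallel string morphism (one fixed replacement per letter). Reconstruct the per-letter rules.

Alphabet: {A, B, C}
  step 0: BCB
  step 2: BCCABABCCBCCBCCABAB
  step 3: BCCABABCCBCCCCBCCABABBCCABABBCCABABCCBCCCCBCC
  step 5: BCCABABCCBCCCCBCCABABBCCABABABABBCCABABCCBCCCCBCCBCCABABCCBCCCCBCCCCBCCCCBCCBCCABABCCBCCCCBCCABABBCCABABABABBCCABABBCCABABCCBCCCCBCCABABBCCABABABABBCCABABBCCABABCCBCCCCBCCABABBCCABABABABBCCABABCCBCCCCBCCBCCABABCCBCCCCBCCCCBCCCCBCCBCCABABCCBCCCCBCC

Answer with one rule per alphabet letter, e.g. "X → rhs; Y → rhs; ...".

  step 2 ⇒ step 3: BCCABABCCBCCBCCABAB ⇒ BCC·AB·AB·CC·BCC·CC·BCC·AB·AB·BCC·AB·AB·BCC·AB·AB·CC·BCC·CC·BCC
    A ↦ CC
    B ↦ BCC
    C ↦ AB

A->CC, B->BCC, C->AB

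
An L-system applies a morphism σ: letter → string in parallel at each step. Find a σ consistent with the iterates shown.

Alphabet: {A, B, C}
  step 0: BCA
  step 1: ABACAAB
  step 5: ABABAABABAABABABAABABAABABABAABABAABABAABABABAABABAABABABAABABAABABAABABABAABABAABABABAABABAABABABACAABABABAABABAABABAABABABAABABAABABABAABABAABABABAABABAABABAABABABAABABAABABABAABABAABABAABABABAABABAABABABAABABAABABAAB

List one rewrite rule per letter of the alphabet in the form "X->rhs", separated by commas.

A->AB, B->ABA, C->CA

  step 0 ⇒ step 1: BCA ⇒ ABA·CA·AB
    A ↦ AB
    B ↦ ABA
    C ↦ CA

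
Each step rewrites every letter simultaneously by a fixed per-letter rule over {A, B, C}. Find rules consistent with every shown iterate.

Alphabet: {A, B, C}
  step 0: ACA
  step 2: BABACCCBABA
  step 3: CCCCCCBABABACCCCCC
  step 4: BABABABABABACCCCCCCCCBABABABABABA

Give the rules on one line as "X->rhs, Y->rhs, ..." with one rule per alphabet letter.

A->CC, B->C, C->BA

  step 3 ⇒ step 4: CCCCCCBABABACCCCCC ⇒ BA·BA·BA·BA·BA·BA·C·CC·C·CC·C·CC·BA·BA·BA·BA·BA·BA
    A ↦ CC
    B ↦ C
    C ↦ BA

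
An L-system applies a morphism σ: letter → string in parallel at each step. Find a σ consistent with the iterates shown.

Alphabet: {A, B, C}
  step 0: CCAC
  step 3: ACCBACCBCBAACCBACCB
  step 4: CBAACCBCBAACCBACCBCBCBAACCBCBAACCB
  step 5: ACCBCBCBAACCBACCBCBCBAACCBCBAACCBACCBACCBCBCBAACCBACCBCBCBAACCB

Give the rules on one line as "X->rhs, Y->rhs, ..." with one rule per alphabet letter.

A->CB, B->CCB, C->A

  step 4 ⇒ step 5: CBAACCBCBAACCBACCBCBCBAACCBCBAACCB ⇒ A·CCB·CB·CB·A·A·CCB·A·CCB·CB·CB·A·A·CCB·CB·A·A·CCB·A·CCB·A·CCB·CB·CB·A·A·CCB·A·CCB·CB·CB·A·A·CCB
    A ↦ CB
    B ↦ CCB
    C ↦ A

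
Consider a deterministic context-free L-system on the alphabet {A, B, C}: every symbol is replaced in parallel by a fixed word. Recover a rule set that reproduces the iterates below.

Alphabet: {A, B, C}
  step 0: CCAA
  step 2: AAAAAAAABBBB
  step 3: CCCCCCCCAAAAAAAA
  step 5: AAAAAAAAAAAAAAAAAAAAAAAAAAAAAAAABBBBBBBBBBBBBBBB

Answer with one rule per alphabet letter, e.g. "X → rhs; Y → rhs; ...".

A->C, B->AA, C->BB

  step 2 ⇒ step 3: AAAAAAAABBBB ⇒ C·C·C·C·C·C·C·C·AA·AA·AA·AA
    A ↦ C
    B ↦ AA
    C ↦ BB  (constrained at step 0)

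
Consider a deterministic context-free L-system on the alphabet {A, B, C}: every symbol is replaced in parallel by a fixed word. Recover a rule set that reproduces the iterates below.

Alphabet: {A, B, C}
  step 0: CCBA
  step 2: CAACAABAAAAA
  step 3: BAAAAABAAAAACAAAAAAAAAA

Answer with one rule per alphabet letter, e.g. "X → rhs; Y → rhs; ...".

A->AA, B->C, C->BA

  step 2 ⇒ step 3: CAACAABAAAAA ⇒ BA·AA·AA·BA·AA·AA·C·AA·AA·AA·AA·AA
    A ↦ AA
    B ↦ C
    C ↦ BA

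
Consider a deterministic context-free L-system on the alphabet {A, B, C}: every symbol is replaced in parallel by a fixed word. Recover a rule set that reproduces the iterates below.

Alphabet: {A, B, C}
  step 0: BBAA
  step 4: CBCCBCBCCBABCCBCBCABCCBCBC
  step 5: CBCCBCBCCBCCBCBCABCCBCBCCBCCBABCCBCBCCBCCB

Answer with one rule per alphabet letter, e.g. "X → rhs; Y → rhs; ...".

A->AB, B->C, C->CB

  step 4 ⇒ step 5: CBCCBCBCCBABCCBCBCABCCBCBC ⇒ CB·C·CB·CB·C·CB·C·CB·CB·C·AB·C·CB·CB·C·CB·C·CB·AB·C·CB·CB·C·CB·C·CB
    A ↦ AB
    B ↦ C
    C ↦ CB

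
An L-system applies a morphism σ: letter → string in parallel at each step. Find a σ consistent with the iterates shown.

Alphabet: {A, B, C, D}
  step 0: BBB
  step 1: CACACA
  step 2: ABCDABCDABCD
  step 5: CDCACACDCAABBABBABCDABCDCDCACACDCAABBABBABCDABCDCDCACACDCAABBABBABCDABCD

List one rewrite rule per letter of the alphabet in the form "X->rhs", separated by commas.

  step 1 ⇒ step 2: CACACA ⇒ AB·CD·AB·CD·AB·CD
    A ↦ CD
    C ↦ AB
  step 0 ⇒ step 1: BBB ⇒ CA·CA·CA
    B ↦ CA
    D ↦ B  (constrained at step 2)

A->CD, B->CA, C->AB, D->B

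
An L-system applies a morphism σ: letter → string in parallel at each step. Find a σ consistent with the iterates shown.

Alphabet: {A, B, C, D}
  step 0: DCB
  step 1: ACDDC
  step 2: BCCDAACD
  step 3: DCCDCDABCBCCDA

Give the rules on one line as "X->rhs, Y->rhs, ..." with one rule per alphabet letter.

A->BC, B->DC, C->CD, D->A

  step 2 ⇒ step 3: BCCDAACD ⇒ DC·CD·CD·A·BC·BC·CD·A
    A ↦ BC
    B ↦ DC
    C ↦ CD
    D ↦ A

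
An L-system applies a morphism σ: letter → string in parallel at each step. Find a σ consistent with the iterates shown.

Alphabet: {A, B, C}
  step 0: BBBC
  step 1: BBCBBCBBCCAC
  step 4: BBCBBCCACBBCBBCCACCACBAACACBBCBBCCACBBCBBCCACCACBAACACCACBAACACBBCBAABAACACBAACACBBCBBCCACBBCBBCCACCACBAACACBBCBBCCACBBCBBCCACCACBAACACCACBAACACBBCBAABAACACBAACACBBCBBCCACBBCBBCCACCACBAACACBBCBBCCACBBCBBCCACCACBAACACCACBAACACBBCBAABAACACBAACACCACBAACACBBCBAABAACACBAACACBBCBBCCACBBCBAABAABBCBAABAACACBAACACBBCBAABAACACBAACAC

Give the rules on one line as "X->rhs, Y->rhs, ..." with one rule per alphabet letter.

A->BAA, B->BBC, C->CAC

  step 0 ⇒ step 1: BBBC ⇒ BBC·BBC·BBC·CAC
    B ↦ BBC
    C ↦ CAC
    A ↦ BAA  (constrained at step 1)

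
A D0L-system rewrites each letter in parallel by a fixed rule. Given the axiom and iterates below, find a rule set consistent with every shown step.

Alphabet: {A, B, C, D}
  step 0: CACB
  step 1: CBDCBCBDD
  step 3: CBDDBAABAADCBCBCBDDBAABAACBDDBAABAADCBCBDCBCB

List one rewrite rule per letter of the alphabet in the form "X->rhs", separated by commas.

  step 0 ⇒ step 1: CACB ⇒ CBD·CB·CBD·D
    A ↦ CB
    B ↦ D
    C ↦ CBD
    D ↦ BAA  (constrained at step 1)

A->CB, B->D, C->CBD, D->BAA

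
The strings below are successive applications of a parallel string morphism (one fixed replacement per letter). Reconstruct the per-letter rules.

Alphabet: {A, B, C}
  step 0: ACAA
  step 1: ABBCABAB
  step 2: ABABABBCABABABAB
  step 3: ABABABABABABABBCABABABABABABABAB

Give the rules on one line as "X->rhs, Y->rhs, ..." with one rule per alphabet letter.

A->AB, B->AB, C->BC

  step 2 ⇒ step 3: ABABABBCABABABAB ⇒ AB·AB·AB·AB·AB·AB·AB·BC·AB·AB·AB·AB·AB·AB·AB·AB
    A ↦ AB
    B ↦ AB
    C ↦ BC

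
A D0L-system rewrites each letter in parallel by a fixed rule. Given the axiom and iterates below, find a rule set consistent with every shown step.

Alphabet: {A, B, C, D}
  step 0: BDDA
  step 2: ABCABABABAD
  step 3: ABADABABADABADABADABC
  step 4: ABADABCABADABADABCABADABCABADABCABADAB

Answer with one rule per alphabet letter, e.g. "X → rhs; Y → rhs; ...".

A->AB, B->AD, C->AB, D->C

  step 3 ⇒ step 4: ABADABABADABADABADABC ⇒ AB·AD·AB·C·AB·AD·AB·AD·AB·C·AB·AD·AB·C·AB·AD·AB·C·AB·AD·AB
    A ↦ AB
    B ↦ AD
    C ↦ AB
    D ↦ C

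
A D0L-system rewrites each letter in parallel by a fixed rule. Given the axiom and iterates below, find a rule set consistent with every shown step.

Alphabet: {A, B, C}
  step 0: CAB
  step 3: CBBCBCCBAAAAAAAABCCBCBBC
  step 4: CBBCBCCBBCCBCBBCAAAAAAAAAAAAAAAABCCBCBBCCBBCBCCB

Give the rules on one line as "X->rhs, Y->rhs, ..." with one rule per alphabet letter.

  step 3 ⇒ step 4: CBBCBCCBAAAAAAAABCCBCBBC ⇒ CB·BC·BC·CB·BC·CB·CB·BC·AA·AA·AA·AA·AA·AA·AA·AA·BC·CB·CB·BC·CB·BC·BC·CB
    A ↦ AA
    B ↦ BC
    C ↦ CB

A->AA, B->BC, C->CB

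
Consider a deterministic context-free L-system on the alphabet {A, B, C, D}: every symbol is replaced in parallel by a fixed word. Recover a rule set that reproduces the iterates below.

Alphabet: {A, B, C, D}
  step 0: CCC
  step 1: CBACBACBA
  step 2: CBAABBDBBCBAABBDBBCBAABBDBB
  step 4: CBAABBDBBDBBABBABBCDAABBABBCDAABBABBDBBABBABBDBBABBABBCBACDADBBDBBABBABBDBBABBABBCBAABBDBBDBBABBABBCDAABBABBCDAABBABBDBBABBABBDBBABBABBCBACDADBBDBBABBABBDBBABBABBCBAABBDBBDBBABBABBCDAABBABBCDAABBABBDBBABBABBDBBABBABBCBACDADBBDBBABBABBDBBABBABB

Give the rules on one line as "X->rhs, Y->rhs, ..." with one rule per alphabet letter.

A->DBB, B->ABB, C->CBA, D->CDA

  step 1 ⇒ step 2: CBACBACBA ⇒ CBA·ABB·DBB·CBA·ABB·DBB·CBA·ABB·DBB
    A ↦ DBB
    B ↦ ABB
    C ↦ CBA
    D ↦ CDA  (constrained at step 2)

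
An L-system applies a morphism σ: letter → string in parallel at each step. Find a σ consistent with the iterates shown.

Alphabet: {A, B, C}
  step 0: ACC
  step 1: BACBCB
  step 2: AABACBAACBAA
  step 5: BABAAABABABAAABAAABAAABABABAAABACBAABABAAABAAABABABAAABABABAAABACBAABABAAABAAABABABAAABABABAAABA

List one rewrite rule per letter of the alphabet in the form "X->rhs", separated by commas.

  step 1 ⇒ step 2: BACBCB ⇒ AA·BA·CB·AA·CB·AA
    A ↦ BA
    B ↦ AA
    C ↦ CB

A->BA, B->AA, C->CB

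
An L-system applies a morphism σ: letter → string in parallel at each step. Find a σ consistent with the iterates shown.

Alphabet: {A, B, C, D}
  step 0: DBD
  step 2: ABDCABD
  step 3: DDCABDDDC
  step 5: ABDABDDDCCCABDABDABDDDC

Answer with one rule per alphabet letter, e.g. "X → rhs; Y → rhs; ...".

  step 2 ⇒ step 3: ABDCABD ⇒ D·D·C·ABD·D·D·C
    A ↦ D
    B ↦ D
    C ↦ ABD
    D ↦ C

A->D, B->D, C->ABD, D->C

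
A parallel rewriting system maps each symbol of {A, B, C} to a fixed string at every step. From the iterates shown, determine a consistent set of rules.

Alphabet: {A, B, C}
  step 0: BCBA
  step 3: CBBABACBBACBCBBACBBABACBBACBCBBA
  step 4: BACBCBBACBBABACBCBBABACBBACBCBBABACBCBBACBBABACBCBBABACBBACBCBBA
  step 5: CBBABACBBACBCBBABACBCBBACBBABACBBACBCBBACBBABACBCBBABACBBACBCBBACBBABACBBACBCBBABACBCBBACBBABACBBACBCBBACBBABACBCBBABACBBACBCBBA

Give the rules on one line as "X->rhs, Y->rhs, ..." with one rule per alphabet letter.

A->BA, B->CB, C->BA

  step 4 ⇒ step 5: BACBCBBACBBABACBCBBABACBBACBCBBABACBCBBACBBABACBCBBABACBBACBCBBA ⇒ CB·BA·BA·CB·BA·CB·CB·BA·BA·CB·CB·BA·CB·BA·BA·CB·BA·CB·CB·BA·CB·BA·BA·CB·CB·BA·BA·CB·BA·CB·CB·BA·CB·BA·BA·CB·BA·CB·CB·BA·BA·CB·CB·BA·CB·BA·BA·CB·BA·CB·CB·BA·CB·BA·BA·CB·CB·BA·BA·CB·BA·CB·CB·BA
    A ↦ BA
    B ↦ CB
    C ↦ BA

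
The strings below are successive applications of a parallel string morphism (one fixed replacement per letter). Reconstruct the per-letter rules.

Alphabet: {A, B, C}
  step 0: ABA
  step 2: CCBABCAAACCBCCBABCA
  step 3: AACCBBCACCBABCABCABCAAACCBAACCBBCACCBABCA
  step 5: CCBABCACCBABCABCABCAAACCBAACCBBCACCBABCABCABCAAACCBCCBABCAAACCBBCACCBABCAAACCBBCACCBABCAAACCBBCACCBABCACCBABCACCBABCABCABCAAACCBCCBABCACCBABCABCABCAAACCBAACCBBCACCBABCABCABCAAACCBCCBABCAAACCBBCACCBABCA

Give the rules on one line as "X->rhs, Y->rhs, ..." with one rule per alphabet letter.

A->BCA, B->CCB, C->A

  step 2 ⇒ step 3: CCBABCAAACCBCCBABCA ⇒ A·A·CCB·BCA·CCB·A·BCA·BCA·BCA·A·A·CCB·A·A·CCB·BCA·CCB·A·BCA
    A ↦ BCA
    B ↦ CCB
    C ↦ A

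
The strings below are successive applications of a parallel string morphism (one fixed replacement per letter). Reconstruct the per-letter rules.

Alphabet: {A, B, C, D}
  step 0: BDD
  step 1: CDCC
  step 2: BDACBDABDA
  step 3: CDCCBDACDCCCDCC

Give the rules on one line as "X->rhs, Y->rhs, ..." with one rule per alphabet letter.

A->C, B->CD, C->BDA, D->C

  step 2 ⇒ step 3: BDACBDABDA ⇒ CD·C·C·BDA·CD·C·C·CD·C·C
    A ↦ C
    B ↦ CD
    C ↦ BDA
    D ↦ C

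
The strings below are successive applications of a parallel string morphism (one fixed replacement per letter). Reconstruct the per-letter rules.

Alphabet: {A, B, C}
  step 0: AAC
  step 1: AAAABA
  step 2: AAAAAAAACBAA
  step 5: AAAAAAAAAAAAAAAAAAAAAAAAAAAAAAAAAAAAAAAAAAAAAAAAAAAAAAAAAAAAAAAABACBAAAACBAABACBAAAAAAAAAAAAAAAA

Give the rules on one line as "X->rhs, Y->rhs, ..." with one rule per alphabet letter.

  step 1 ⇒ step 2: AAAABA ⇒ AA·AA·AA·AA·CB·AA
    A ↦ AA
    B ↦ CB
  step 0 ⇒ step 1: AAC ⇒ AA·AA·BA
    C ↦ BA

A->AA, B->CB, C->BA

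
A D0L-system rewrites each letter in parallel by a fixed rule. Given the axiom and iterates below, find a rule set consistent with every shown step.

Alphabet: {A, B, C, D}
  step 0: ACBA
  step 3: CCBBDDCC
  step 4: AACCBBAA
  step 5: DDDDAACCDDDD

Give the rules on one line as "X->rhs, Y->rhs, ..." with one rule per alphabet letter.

A->DD, B->C, C->A, D->B

  step 4 ⇒ step 5: AACCBBAA ⇒ DD·DD·A·A·C·C·DD·DD
    A ↦ DD
    B ↦ C
    C ↦ A
  step 3 ⇒ step 4: CCBBDDCC ⇒ A·A·C·C·B·B·A·A
    D ↦ B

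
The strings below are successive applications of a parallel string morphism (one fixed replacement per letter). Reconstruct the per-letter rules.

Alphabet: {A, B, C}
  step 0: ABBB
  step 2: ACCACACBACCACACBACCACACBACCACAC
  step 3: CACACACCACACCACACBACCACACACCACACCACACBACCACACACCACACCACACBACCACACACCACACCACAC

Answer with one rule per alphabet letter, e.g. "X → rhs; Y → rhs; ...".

  step 2 ⇒ step 3: ACCACACBACCACACBACCACACBACCACAC ⇒ CAC·AC·AC·CAC·AC·CAC·AC·BAC·CAC·AC·AC·CAC·AC·CAC·AC·BAC·CAC·AC·AC·CAC·AC·CAC·AC·BAC·CAC·AC·AC·CAC·AC·CAC·AC
    A ↦ CAC
    B ↦ BAC
    C ↦ AC

A->CAC, B->BAC, C->AC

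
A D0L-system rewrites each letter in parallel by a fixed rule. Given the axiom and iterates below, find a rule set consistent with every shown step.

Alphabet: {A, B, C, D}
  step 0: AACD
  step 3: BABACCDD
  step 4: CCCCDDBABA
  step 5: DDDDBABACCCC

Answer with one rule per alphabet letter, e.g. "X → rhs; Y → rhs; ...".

A->C, B->C, C->D, D->BA

  step 4 ⇒ step 5: CCCCDDBABA ⇒ D·D·D·D·BA·BA·C·C·C·C
    A ↦ C
    B ↦ C
    C ↦ D
    D ↦ BA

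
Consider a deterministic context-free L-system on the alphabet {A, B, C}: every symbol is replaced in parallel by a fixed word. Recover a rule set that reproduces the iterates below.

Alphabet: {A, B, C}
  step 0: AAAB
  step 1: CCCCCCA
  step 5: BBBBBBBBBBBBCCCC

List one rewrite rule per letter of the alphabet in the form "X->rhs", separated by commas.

A->CC, B->A, C->B

  step 0 ⇒ step 1: AAAB ⇒ CC·CC·CC·A
    A ↦ CC
    B ↦ A
    C ↦ B  (constrained at step 1)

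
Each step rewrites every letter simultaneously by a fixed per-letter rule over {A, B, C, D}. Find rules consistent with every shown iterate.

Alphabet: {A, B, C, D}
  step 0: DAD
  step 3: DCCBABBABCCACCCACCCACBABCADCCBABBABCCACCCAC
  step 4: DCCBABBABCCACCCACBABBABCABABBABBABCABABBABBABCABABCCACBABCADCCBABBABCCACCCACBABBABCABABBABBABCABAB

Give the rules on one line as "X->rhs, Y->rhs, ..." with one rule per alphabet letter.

A->CA, B->C, C->BAB, D->DCC

  step 3 ⇒ step 4: DCCBABBABCCACCCACCCACBABCADCCBABBABCCACCCAC ⇒ DCC·BAB·BAB·C·CA·C·C·CA·C·BAB·BAB·CA·BAB·BAB·BAB·CA·BAB·BAB·BAB·CA·BAB·C·CA·C·BAB·CA·DCC·BAB·BAB·C·CA·C·C·CA·C·BAB·BAB·CA·BAB·BAB·BAB·CA·BAB
    A ↦ CA
    B ↦ C
    C ↦ BAB
    D ↦ DCC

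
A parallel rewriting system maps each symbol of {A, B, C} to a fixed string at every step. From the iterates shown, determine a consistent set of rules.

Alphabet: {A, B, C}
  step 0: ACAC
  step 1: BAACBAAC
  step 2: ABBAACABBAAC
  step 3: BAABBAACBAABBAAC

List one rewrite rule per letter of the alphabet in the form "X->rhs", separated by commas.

  step 2 ⇒ step 3: ABBAACABBAAC ⇒ B·A·A·B·B·AAC·B·A·A·B·B·AAC
    A ↦ B
    B ↦ A
    C ↦ AAC

A->B, B->A, C->AAC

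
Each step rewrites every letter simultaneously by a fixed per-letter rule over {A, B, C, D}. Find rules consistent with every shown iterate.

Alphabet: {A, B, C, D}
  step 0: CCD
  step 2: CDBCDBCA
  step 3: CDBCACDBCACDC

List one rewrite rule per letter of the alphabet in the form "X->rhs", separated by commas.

A->C, B->CA, C->CD, D->B

  step 2 ⇒ step 3: CDBCDBCA ⇒ CD·B·CA·CD·B·CA·CD·C
    A ↦ C
    B ↦ CA
    C ↦ CD
    D ↦ B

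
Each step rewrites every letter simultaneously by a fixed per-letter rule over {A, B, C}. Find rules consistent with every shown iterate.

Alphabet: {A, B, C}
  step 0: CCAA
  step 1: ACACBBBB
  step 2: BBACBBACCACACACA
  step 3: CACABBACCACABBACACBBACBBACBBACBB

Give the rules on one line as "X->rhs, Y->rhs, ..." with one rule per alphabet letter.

  step 2 ⇒ step 3: BBACBBACCACACACA ⇒ CA·CA·BB·AC·CA·CA·BB·AC·AC·BB·AC·BB·AC·BB·AC·BB
    A ↦ BB
    B ↦ CA
    C ↦ AC

A->BB, B->CA, C->AC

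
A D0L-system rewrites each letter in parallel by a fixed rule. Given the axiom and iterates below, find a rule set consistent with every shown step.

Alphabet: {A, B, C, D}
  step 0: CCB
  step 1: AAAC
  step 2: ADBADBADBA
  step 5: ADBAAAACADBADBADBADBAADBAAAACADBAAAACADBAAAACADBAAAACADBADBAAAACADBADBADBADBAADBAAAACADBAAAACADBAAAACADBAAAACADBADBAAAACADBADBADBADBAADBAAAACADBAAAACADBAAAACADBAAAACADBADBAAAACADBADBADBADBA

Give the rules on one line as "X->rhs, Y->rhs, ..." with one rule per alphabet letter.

  step 1 ⇒ step 2: AAAC ⇒ ADB·ADB·ADB·A
    A ↦ ADB
    C ↦ A
  step 0 ⇒ step 1: CCB ⇒ A·A·AC
    B ↦ AC
    D ↦ AAA  (constrained at step 2)

A->ADB, B->AC, C->A, D->AAA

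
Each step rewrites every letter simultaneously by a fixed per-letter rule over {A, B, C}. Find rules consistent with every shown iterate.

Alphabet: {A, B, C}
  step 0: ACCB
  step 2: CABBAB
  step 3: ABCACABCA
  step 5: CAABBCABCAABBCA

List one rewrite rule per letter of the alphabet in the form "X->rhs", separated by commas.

A->B, B->CA, C->A

  step 2 ⇒ step 3: CABBAB ⇒ A·B·CA·CA·B·CA
    A ↦ B
    B ↦ CA
    C ↦ A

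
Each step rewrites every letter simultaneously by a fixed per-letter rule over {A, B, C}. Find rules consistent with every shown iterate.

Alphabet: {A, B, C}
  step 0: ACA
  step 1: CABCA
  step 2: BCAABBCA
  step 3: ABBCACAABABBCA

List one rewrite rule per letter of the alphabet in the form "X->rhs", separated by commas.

A->CA, B->AB, C->B

  step 2 ⇒ step 3: BCAABBCA ⇒ AB·B·CA·CA·AB·AB·B·CA
    A ↦ CA
    B ↦ AB
    C ↦ B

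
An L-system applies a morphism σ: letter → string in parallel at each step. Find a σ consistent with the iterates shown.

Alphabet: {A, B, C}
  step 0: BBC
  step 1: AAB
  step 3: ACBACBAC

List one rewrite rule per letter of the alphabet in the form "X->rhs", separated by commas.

A->AC, B->A, C->B

  step 0 ⇒ step 1: BBC ⇒ A·A·B
    B ↦ A
    C ↦ B
    A ↦ AC  (constrained at step 1)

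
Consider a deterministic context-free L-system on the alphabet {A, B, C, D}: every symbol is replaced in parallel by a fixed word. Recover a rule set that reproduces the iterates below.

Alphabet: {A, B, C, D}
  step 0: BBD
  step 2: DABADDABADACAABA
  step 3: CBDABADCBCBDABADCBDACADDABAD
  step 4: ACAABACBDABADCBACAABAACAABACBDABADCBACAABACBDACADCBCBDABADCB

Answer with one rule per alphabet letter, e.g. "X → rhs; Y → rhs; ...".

  step 3 ⇒ step 4: CBDABADCBCBDABADCBDACADDABAD ⇒ ACA·ABA·CB·D·ABA·D·CB·ACA·ABA·ACA·ABA·CB·D·ABA·D·CB·ACA·ABA·CB·D·ACA·D·CB·CB·D·ABA·D·CB
    A ↦ D
    B ↦ ABA
    C ↦ ACA
    D ↦ CB

A->D, B->ABA, C->ACA, D->CB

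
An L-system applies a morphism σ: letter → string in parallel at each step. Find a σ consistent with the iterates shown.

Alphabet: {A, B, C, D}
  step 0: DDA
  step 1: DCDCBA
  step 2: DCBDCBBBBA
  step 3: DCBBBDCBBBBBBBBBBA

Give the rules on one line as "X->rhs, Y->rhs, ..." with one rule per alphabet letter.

  step 2 ⇒ step 3: DCBDCBBBBA ⇒ DC·B·BB·DC·B·BB·BB·BB·BB·BA
    A ↦ BA
    B ↦ BB
    C ↦ B
    D ↦ DC

A->BA, B->BB, C->B, D->DC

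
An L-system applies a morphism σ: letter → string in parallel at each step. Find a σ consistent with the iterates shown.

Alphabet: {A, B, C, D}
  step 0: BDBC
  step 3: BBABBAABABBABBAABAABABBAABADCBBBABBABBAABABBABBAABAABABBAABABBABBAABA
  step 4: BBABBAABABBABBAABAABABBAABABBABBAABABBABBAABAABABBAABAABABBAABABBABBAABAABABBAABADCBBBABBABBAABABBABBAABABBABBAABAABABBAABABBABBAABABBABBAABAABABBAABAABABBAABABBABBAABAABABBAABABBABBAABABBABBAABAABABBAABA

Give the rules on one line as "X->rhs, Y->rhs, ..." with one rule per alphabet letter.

  step 3 ⇒ step 4: BBABBAABABBABBAABAABABBAABADCBBBABBABBAABABBABBAABAABABBAABABBABBAABA ⇒ BBA·BBA·ABA·BBA·BBA·ABA·ABA·BBA·ABA·BBA·BBA·ABA·BBA·BBA·ABA·ABA·BBA·ABA·ABA·BBA·ABA·BBA·BBA·ABA·ABA·BBA·ABA·DC·B·BBA·BBA·BBA·ABA·BBA·BBA·ABA·BBA·BBA·ABA·ABA·BBA·ABA·BBA·BBA·ABA·BBA·BBA·ABA·ABA·BBA·ABA·ABA·BBA·ABA·BBA·BBA·ABA·ABA·BBA·ABA·BBA·BBA·ABA·BBA·BBA·ABA·ABA·BBA·ABA
    A ↦ ABA
    B ↦ BBA
    C ↦ B
    D ↦ DC

A->ABA, B->BBA, C->B, D->DC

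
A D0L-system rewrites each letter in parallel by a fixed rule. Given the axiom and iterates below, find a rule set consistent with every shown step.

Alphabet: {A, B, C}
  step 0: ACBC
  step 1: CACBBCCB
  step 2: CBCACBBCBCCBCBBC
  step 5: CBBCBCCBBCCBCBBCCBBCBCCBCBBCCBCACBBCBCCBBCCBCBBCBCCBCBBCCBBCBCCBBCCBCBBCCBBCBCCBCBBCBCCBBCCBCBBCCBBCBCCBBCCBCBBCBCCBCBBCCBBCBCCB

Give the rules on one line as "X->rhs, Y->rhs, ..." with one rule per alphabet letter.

  step 1 ⇒ step 2: CACBBCCB ⇒ CB·CA·CB·BC·BC·CB·CB·BC
    A ↦ CA
    B ↦ BC
    C ↦ CB

A->CA, B->BC, C->CB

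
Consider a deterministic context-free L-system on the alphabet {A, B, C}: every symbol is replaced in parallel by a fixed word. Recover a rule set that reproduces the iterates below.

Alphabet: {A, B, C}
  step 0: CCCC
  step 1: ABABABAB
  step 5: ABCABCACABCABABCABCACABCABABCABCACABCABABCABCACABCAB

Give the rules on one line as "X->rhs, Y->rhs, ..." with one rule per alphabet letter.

A->C, B->AC, C->AB

  step 0 ⇒ step 1: CCCC ⇒ AB·AB·AB·AB
    C ↦ AB
    A ↦ C  (constrained at step 1)
    B ↦ AC  (constrained at step 1)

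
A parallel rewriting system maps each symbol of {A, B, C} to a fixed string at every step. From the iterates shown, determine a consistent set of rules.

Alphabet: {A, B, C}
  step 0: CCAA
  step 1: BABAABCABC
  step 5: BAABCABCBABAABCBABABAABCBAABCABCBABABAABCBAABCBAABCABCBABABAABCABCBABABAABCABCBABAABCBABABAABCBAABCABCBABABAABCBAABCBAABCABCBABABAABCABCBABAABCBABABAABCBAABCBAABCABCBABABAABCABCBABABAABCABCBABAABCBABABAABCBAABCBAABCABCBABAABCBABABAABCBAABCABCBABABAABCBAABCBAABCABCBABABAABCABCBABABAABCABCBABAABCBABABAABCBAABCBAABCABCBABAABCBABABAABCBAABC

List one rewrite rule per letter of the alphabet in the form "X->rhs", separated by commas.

  step 0 ⇒ step 1: CCAA ⇒ BA·BA·ABC·ABC
    A ↦ ABC
    C ↦ BA
    B ↦ BA  (constrained at step 1)

A->ABC, B->BA, C->BA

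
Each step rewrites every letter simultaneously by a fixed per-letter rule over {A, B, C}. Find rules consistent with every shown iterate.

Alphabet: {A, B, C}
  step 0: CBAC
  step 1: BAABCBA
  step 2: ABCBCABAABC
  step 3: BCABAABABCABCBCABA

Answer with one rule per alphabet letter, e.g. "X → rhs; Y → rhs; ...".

A->BC, B->A, C->BA

  step 2 ⇒ step 3: ABCBCABAABC ⇒ BC·A·BA·A·BA·BC·A·BC·BC·A·BA
    A ↦ BC
    B ↦ A
    C ↦ BA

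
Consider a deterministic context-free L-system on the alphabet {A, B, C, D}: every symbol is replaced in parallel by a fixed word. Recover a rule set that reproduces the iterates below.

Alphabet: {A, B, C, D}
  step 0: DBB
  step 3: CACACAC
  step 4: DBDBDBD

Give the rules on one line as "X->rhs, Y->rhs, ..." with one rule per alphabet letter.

  step 3 ⇒ step 4: CACACAC ⇒ D·B·D·B·D·B·D
    A ↦ B
    C ↦ D
    B ↦ C  (constrained at step 0)
    D ↦ AC  (constrained at step 0)

A->B, B->C, C->D, D->AC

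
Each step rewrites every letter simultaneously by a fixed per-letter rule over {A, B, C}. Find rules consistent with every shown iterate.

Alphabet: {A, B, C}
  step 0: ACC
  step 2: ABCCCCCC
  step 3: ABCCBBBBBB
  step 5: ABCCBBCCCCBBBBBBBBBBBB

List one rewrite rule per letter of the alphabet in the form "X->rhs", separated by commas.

A->AB, B->CC, C->B

  step 2 ⇒ step 3: ABCCCCCC ⇒ AB·CC·B·B·B·B·B·B
    A ↦ AB
    B ↦ CC
    C ↦ B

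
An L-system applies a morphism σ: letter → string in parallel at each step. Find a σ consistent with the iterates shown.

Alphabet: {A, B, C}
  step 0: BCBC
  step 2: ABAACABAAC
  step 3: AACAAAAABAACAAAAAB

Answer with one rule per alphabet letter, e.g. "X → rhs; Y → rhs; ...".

  step 2 ⇒ step 3: ABAACABAAC ⇒ AA·C·AA·AA·AB·AA·C·AA·AA·AB
    A ↦ AA
    B ↦ C
    C ↦ AB

A->AA, B->C, C->AB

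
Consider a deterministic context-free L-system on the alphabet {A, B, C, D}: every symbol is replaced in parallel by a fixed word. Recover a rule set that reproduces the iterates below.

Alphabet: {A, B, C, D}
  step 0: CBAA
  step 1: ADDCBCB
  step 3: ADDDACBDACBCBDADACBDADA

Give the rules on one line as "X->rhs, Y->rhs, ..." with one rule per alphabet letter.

A->CB, B->DD, C->A, D->DA

  step 0 ⇒ step 1: CBAA ⇒ A·DD·CB·CB
    A ↦ CB
    B ↦ DD
    C ↦ A
    D ↦ DA  (constrained at step 1)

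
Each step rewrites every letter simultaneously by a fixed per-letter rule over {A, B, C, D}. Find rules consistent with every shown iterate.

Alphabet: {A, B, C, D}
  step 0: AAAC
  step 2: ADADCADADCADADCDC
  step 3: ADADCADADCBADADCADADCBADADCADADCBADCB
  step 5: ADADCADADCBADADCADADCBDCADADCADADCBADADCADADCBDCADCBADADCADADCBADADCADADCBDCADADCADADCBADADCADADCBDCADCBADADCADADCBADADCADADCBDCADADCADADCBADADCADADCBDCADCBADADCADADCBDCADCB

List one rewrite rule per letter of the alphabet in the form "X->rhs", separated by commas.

A->AD, B->DC, C->B, D->ADC

  step 2 ⇒ step 3: ADADCADADCADADCDC ⇒ AD·ADC·AD·ADC·B·AD·ADC·AD·ADC·B·AD·ADC·AD·ADC·B·ADC·B
    A ↦ AD
    C ↦ B
    D ↦ ADC
    B ↦ DC  (constrained at step 3)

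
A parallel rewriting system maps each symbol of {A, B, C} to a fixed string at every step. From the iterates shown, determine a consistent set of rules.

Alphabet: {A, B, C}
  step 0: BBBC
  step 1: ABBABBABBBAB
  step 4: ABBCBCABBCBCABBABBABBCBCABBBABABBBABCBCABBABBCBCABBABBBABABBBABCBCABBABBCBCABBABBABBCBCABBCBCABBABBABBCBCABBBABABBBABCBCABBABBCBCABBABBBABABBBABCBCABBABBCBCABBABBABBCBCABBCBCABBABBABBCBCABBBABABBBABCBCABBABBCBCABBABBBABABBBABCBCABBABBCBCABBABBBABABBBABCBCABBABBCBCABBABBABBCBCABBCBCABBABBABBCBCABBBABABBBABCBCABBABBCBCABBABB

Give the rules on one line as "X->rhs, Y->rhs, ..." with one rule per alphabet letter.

A->CBC, B->ABB, C->BAB

  step 0 ⇒ step 1: BBBC ⇒ ABB·ABB·ABB·BAB
    B ↦ ABB
    C ↦ BAB
    A ↦ CBC  (constrained at step 1)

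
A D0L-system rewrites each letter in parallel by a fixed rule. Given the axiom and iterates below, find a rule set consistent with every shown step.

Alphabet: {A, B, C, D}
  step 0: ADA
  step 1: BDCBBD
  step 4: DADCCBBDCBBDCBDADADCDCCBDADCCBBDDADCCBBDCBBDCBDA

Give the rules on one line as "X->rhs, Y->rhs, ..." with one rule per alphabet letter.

A->BD, B->DC, C->DA, D->CB

  step 0 ⇒ step 1: ADA ⇒ BD·CB·BD
    A ↦ BD
    D ↦ CB
    B ↦ DC  (constrained at step 1)
    C ↦ DA  (constrained at step 1)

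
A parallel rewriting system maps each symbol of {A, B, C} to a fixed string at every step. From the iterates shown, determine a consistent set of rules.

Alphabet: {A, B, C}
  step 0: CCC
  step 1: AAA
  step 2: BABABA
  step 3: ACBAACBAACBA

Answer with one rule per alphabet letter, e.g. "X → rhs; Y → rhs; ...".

A->BA, B->AC, C->A

  step 2 ⇒ step 3: BABABA ⇒ AC·BA·AC·BA·AC·BA
    A ↦ BA
    B ↦ AC
  step 0 ⇒ step 1: CCC ⇒ A·A·A
    C ↦ A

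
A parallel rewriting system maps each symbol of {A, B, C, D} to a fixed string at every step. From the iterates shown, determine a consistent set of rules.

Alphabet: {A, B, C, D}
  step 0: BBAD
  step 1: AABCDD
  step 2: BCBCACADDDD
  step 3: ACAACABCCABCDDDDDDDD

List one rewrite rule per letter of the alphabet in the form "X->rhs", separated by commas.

A->BC, B->A, C->CA, D->DD

  step 2 ⇒ step 3: BCBCACADDDD ⇒ A·CA·A·CA·BC·CA·BC·DD·DD·DD·DD
    A ↦ BC
    B ↦ A
    C ↦ CA
    D ↦ DD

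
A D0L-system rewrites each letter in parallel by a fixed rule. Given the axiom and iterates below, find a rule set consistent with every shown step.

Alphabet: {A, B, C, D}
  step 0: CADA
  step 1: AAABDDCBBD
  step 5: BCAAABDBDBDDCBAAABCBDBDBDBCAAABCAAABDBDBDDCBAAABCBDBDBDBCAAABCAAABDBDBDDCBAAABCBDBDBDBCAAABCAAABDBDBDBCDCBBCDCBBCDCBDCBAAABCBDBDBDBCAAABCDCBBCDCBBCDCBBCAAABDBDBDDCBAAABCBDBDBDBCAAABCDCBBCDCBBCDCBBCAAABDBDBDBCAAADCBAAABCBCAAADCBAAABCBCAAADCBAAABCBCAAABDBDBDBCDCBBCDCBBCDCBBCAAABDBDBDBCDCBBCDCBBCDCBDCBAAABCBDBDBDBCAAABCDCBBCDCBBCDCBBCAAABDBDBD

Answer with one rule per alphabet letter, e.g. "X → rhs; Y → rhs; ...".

A->BD, B->BC, C->AAA, D->DCB

  step 0 ⇒ step 1: CADA ⇒ AAA·BD·DCB·BD
    A ↦ BD
    C ↦ AAA
    D ↦ DCB
    B ↦ BC  (constrained at step 1)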